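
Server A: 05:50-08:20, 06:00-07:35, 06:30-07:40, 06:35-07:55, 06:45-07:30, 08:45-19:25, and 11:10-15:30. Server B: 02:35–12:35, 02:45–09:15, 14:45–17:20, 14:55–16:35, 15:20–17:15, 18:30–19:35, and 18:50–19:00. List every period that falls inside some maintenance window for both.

Merge the first list: 05:50–08:20, 08:45–19:25.
Merge the second list: 02:35–12:35, 14:45–17:20, 18:30–19:35.
05:50–08:20 overlaps B on 05:50–08:20.
08:45–19:25 overlaps B on 08:45–12:35, 14:45–17:20, 18:30–19:25.

05:50–08:20, 08:45–12:35, 14:45–17:20, 18:30–19:25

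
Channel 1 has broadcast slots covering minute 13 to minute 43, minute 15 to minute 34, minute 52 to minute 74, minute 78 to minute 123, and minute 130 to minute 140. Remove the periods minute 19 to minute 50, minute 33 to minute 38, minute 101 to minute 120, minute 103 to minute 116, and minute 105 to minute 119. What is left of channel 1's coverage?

Merge the first list: minute 13 to minute 43, minute 52 to minute 74, minute 78 to minute 123, minute 130 to minute 140.
Merge the second list: minute 19 to minute 50, minute 101 to minute 120.
minute 13 to minute 43 with B removed leaves minute 13 to minute 19.
minute 52 to minute 74 is untouched.
minute 78 to minute 123 with B removed leaves minute 78 to minute 101, minute 120 to minute 123.
minute 130 to minute 140 is untouched.

minute 13 to minute 19, minute 52 to minute 74, minute 78 to minute 101, minute 120 to minute 123, minute 130 to minute 140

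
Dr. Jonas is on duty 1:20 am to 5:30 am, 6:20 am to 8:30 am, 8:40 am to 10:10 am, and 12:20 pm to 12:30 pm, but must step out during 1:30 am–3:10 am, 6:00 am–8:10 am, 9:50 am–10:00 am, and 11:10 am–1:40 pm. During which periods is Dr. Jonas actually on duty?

1:20 am-5:30 am minus B → 1:20 am-1:30 am, 3:10 am-5:30 am.
6:20 am-8:30 am minus B → 8:10 am-8:30 am.
8:40 am-10:10 am minus B → 8:40 am-9:50 am, 10:00 am-10:10 am.
12:20 pm-12:30 pm: fully covered by B → removed.

1:20 am-1:30 am, 3:10 am-5:30 am, 8:10 am-8:30 am, 8:40 am-9:50 am, 10:00 am-10:10 am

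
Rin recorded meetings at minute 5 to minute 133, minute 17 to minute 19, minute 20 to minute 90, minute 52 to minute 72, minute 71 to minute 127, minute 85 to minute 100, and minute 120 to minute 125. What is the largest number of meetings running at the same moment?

Walk the sorted start/end points keeping a running depth.
The depth first hits 4 at minute 71.

4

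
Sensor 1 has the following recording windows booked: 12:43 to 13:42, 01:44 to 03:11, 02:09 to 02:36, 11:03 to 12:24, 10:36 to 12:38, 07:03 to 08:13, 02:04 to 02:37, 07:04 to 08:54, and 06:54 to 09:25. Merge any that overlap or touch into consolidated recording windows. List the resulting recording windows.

Sort by start: 01:44–03:11, 02:04–02:37, 02:09–02:36, 06:54–09:25, 07:03–08:13, 07:04–08:54, 10:36–12:38, 11:03–12:24, 12:43–13:42.
02:04–02:37 overlaps/touches 01:44–03:11 → extend to 01:44–03:11.
02:09–02:36 overlaps/touches 01:44–03:11 → extend to 01:44–03:11.
06:54–09:25 is disjoint → start new block.
07:03–08:13 overlaps/touches 06:54–09:25 → extend to 06:54–09:25.
07:04–08:54 overlaps/touches 06:54–09:25 → extend to 06:54–09:25.
10:36–12:38 is disjoint → start new block.
11:03–12:24 overlaps/touches 10:36–12:38 → extend to 10:36–12:38.
12:43–13:42 is disjoint → start new block.

01:44–03:11, 06:54–09:25, 10:36–12:38, 12:43–13:42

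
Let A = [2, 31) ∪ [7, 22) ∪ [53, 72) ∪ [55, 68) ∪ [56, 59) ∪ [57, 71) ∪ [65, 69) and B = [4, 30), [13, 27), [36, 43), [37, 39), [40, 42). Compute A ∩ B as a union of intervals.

[4, 30)

First set merges to [2, 31), [53, 72).
Second set merges to [4, 30), [36, 43).
[2, 31) meets the second set on [4, 30).
[53, 72): no overlap with the second set.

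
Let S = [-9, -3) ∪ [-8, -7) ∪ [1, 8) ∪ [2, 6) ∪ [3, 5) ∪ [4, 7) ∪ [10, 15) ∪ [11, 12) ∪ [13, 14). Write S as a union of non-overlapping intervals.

[-9, -3) ∪ [1, 8) ∪ [10, 15)

[-8, -7) overlaps/touches [-9, -3) → extend to [-9, -3).
[1, 8) is disjoint → start new block.
[2, 6) overlaps/touches [1, 8) → extend to [1, 8).
[3, 5) overlaps/touches [1, 8) → extend to [1, 8).
[4, 7) overlaps/touches [1, 8) → extend to [1, 8).
[10, 15) is disjoint → start new block.
[11, 12) overlaps/touches [10, 15) → extend to [10, 15).
[13, 14) overlaps/touches [10, 15) → extend to [10, 15).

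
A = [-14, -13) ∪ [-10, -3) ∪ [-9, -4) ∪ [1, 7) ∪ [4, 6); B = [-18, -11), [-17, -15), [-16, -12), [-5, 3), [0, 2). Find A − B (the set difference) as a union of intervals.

Merge the first list: [-14, -13), [-10, -3), [1, 7).
Merge the second list: [-18, -11), [-5, 3).
[-14, -13): fully covered by B → removed.
[-10, -3) minus B → [-10, -5).
[1, 7) minus B → [3, 7).

[-10, -5) ∪ [3, 7)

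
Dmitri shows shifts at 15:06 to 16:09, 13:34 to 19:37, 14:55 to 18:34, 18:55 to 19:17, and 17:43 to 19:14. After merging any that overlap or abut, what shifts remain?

13:34–19:37

Sort by start: 13:34–19:37, 14:55–18:34, 15:06–16:09, 17:43–19:14, 18:55–19:17.
14:55–18:34 overlaps/touches 13:34–19:37 → extend to 13:34–19:37.
15:06–16:09 overlaps/touches 13:34–19:37 → extend to 13:34–19:37.
17:43–19:14 overlaps/touches 13:34–19:37 → extend to 13:34–19:37.
18:55–19:17 overlaps/touches 13:34–19:37 → extend to 13:34–19:37.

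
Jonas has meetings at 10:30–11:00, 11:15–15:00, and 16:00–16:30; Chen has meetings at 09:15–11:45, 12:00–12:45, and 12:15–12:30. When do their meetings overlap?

Merge the second list: 09:15–11:45, 12:00–12:45.
10:30–11:00 overlaps B on 10:30–11:00.
11:15–15:00 overlaps B on 11:15–11:45, 12:00–12:45.
16:00–16:30 falls entirely outside B.

10:30–11:00, 11:15–11:45, 12:00–12:45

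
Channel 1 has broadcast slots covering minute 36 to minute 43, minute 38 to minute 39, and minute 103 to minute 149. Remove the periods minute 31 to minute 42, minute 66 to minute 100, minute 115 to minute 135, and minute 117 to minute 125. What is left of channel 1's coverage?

minute 42 to minute 43, minute 103 to minute 115, minute 135 to minute 149

Merge the first list: minute 36 to minute 43, minute 103 to minute 149.
Merge the second list: minute 31 to minute 42, minute 66 to minute 100, minute 115 to minute 135.
minute 36 to minute 43 \ B = minute 42 to minute 43.
minute 103 to minute 149 \ B = minute 103 to minute 115, minute 135 to minute 149.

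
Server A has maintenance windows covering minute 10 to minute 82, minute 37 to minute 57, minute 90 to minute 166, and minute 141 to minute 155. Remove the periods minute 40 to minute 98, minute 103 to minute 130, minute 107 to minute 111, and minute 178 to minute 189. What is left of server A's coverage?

Merge the first list: minute 10 to minute 82, minute 90 to minute 166.
Merge the second list: minute 40 to minute 98, minute 103 to minute 130, minute 178 to minute 189.
minute 10 to minute 82 with B removed leaves minute 10 to minute 40.
minute 90 to minute 166 with B removed leaves minute 98 to minute 103, minute 130 to minute 166.

minute 10 to minute 40, minute 98 to minute 103, minute 130 to minute 166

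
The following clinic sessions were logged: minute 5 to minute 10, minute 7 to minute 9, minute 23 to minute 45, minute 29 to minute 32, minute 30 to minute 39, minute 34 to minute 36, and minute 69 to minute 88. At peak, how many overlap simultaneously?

At minute 30, 3 of the intervals are simultaneously active.
No point has more.

3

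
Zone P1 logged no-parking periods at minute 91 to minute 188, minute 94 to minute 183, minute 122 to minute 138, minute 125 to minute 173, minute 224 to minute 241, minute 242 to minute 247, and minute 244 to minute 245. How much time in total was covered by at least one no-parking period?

119 minutes

Merged: minute 91 to minute 188, minute 224 to minute 241, minute 242 to minute 247.
Lengths: 97 minutes + 17 minutes + 5 minutes = 119 minutes.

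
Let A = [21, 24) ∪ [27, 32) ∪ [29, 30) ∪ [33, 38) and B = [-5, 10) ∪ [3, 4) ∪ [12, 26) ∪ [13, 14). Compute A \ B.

Merge the first list: [21, 24), [27, 32), [33, 38).
Merge the second list: [-5, 10), [12, 26).
[21, 24): entirely removed.
[27, 32): nothing removed.
[33, 38): nothing removed.

[27, 32) ∪ [33, 38)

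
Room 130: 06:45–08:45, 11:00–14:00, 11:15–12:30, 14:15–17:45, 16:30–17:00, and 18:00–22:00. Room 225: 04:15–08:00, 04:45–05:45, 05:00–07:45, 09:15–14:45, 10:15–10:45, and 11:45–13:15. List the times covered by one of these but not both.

04:15-06:45, 08:00-08:45, 09:15-11:00, 14:00-14:15, 14:45-17:45, 18:00-22:00

Merge the first list: 06:45-08:45, 11:00-14:00, 14:15-17:45, 18:00-22:00.
Merge the second list: 04:15-08:00, 09:15-14:45.
A \ B = 08:00-08:45, 14:45-17:45, 18:00-22:00.
B \ A = 04:15-06:45, 09:15-11:00, 14:00-14:15.
Union of the two gives the symmetric difference.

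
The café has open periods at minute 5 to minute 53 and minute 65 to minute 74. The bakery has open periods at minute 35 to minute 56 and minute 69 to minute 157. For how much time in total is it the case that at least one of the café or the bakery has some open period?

A ∪ B = minute 5 to minute 56, minute 65 to minute 157.
Total: 51 minutes + 92 minutes = 143 minutes.

143 minutes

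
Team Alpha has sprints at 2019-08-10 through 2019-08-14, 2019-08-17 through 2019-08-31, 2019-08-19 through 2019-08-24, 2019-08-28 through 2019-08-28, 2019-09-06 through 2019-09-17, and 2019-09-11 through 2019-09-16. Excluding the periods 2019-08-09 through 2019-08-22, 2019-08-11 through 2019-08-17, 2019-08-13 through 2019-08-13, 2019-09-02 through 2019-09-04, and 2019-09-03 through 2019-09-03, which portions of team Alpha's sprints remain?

Merge the first list: 2019-08-10 through 2019-08-14, 2019-08-17 through 2019-08-31, 2019-09-06 through 2019-09-17.
Merge the second list: 2019-08-09 through 2019-08-22, 2019-09-02 through 2019-09-04.
2019-08-10 through 2019-08-14: entirely removed.
2019-08-17 through 2019-08-31 \ B = 2019-08-23 through 2019-08-31.
2019-09-06 through 2019-09-17: nothing removed.

2019-08-23 through 2019-08-31, 2019-09-06 through 2019-09-17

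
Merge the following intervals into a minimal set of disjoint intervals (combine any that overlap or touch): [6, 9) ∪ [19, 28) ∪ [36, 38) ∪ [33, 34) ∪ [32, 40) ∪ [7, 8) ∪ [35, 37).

Sort by start: [6, 9), [7, 8), [19, 28), [32, 40), [33, 34), [35, 37), [36, 38).
[7, 8) overlaps/touches [6, 9) → extend to [6, 9).
[19, 28) is disjoint → start new block.
[32, 40) is disjoint → start new block.
[33, 34) overlaps/touches [32, 40) → extend to [32, 40).
[35, 37) overlaps/touches [32, 40) → extend to [32, 40).
[36, 38) overlaps/touches [32, 40) → extend to [32, 40).

[6, 9) ∪ [19, 28) ∪ [32, 40)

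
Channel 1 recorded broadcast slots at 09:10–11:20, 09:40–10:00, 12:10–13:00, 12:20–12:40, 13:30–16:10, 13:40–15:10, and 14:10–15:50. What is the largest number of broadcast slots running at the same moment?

At 14:10, 3 of the intervals are simultaneously active.
No point has more.

3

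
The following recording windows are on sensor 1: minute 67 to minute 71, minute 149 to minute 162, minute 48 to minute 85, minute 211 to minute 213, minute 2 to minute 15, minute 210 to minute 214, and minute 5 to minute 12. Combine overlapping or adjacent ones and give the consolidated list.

Sort by start: minute 2 to minute 15, minute 5 to minute 12, minute 48 to minute 85, minute 67 to minute 71, minute 149 to minute 162, minute 210 to minute 214, minute 211 to minute 213.
minute 5 to minute 12 overlaps/touches minute 2 to minute 15 → extend to minute 2 to minute 15.
minute 48 to minute 85 is disjoint → start new block.
minute 67 to minute 71 overlaps/touches minute 48 to minute 85 → extend to minute 48 to minute 85.
minute 149 to minute 162 is disjoint → start new block.
minute 210 to minute 214 is disjoint → start new block.
minute 211 to minute 213 overlaps/touches minute 210 to minute 214 → extend to minute 210 to minute 214.

minute 2 to minute 15, minute 48 to minute 85, minute 149 to minute 162, minute 210 to minute 214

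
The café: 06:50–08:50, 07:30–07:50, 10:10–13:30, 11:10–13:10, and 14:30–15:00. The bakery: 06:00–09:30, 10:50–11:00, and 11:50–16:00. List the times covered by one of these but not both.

06:00–06:50, 08:50–09:30, 10:10–10:50, 11:00–11:50, 13:30–14:30, 15:00–16:00

A, merged: 06:50–08:50, 10:10–13:30, 14:30–15:00.
A \ B = 10:10–10:50, 11:00–11:50.
B \ A = 06:00–06:50, 08:50–09:30, 13:30–14:30, 15:00–16:00.
Union of the two gives the symmetric difference.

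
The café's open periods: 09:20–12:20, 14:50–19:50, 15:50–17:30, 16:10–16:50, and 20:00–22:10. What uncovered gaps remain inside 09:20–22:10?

12:20–14:50, 19:50–20:00

Covered (merged): 09:20–12:20, 14:50–19:50, 20:00–22:10.
Uncovered inside 09:20–22:10: 12:20–14:50, 19:50–20:00.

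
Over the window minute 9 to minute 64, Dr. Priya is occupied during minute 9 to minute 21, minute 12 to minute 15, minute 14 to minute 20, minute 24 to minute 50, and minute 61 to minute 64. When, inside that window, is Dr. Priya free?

minute 21 to minute 24, minute 50 to minute 61

After merging, the occupied span is minute 9 to minute 21, minute 24 to minute 50, minute 61 to minute 64.
Gaps within minute 9 to minute 64: minute 21 to minute 24, minute 50 to minute 61.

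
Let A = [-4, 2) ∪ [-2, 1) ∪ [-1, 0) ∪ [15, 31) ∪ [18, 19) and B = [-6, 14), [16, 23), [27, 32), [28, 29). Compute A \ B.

Merge the first list: [-4, 2), [15, 31).
Merge the second list: [-6, 14), [16, 23), [27, 32).
[-4, 2): fully covered by B → removed.
[15, 31) minus B → [15, 16), [23, 27).

[15, 16) ∪ [23, 27)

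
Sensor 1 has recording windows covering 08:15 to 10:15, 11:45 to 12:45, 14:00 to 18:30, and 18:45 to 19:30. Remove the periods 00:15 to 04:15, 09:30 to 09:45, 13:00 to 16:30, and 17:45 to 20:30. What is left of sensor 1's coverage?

08:15-10:15 with B removed leaves 08:15-09:30, 09:45-10:15.
11:45-12:45 is untouched.
14:00-18:30 with B removed leaves 16:30-17:45.
18:45-19:30 lies entirely inside B → drops out.

08:15-09:30, 09:45-10:15, 11:45-12:45, 16:30-17:45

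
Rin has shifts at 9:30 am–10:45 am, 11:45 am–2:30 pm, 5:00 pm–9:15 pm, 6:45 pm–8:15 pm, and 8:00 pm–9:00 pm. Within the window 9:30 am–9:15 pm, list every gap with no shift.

The merged coverage is 9:30 am-10:45 am, 11:45 am-2:30 pm, 5:00 pm-9:15 pm.
Gaps within 9:30 am-9:15 pm: 10:45 am-11:45 am, 2:30 pm-5:00 pm.

10:45 am-11:45 am, 2:30 pm-5:00 pm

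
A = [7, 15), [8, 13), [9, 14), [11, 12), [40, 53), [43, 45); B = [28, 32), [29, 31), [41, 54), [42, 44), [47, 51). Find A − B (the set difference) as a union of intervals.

[7, 15) ∪ [40, 41)

A, merged: [7, 15), [40, 53).
B, merged: [28, 32), [41, 54).
[7, 15) is untouched.
[40, 53) with B removed leaves [40, 41).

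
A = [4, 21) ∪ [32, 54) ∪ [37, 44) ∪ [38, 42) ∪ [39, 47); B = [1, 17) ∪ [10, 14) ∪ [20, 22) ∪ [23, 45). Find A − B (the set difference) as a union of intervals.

[17, 20) ∪ [45, 54)

First set merges to [4, 21), [32, 54).
Second set merges to [1, 17), [20, 22), [23, 45).
[4, 21) \ B = [17, 20).
[32, 54) \ B = [45, 54).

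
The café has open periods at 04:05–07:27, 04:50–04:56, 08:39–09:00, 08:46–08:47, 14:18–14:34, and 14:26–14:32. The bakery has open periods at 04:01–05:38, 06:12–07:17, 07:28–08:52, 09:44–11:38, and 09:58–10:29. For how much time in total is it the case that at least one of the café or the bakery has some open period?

A, merged: 04:05–07:27, 08:39–09:00, 14:18–14:34.
B, merged: 04:01–05:38, 06:12–07:17, 07:28–08:52, 09:44–11:38.
A ∪ B = 04:01–07:27, 07:28–09:00, 09:44–11:38, 14:18–14:34.
Total: 3 h 26 min + 1 h 32 min + 1 h 54 min + 16 min = 7 h 8 min.

7 h 8 min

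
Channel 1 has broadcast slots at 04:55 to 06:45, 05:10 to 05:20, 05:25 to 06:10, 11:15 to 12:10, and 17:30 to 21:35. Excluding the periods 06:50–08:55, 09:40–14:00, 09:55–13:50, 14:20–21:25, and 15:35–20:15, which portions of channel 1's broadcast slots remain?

Merge the first list: 04:55–06:45, 11:15–12:10, 17:30–21:35.
Merge the second list: 06:50–08:55, 09:40–14:00, 14:20–21:25.
04:55–06:45: nothing removed.
11:15–12:10: entirely removed.
17:30–21:35 \ B = 21:25–21:35.

04:55–06:45, 21:25–21:35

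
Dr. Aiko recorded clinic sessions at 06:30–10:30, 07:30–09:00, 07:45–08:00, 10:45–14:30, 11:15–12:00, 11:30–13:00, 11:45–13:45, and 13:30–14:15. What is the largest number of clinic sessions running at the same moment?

At 11:45, 4 of the intervals are simultaneously active.
No point has more.

4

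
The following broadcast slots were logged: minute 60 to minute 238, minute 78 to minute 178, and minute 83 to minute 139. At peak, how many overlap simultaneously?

3

At minute 83, 3 of the intervals are simultaneously active.
No point has more.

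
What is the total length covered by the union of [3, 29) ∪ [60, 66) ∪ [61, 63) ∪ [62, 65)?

Merged: [3, 29), [60, 66).
Lengths: 26 + 6 = 32.

32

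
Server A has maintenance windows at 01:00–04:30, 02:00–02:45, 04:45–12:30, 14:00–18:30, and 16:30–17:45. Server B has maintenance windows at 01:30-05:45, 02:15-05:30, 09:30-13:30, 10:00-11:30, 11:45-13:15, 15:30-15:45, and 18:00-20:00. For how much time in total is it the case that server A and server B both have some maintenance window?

7 h 45 min

A, merged: 01:00–04:30, 04:45–12:30, 14:00–18:30.
B, merged: 01:30–05:45, 09:30–13:30, 15:30–15:45, 18:00–20:00.
A ∩ B = 01:30–04:30, 04:45–05:45, 09:30–12:30, 15:30–15:45, 18:00–18:30.
Total: 3 h + 1 h + 3 h + 15 min + 30 min = 7 h 45 min.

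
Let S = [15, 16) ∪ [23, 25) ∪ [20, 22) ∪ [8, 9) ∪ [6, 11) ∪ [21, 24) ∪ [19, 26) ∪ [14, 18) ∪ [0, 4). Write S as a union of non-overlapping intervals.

Sort by start: [0, 4), [6, 11), [8, 9), [14, 18), [15, 16), [19, 26), [20, 22), [21, 24), [23, 25).
[6, 11) is disjoint → start new block.
[8, 9) overlaps/touches [6, 11) → extend to [6, 11).
[14, 18) is disjoint → start new block.
[15, 16) overlaps/touches [14, 18) → extend to [14, 18).
[19, 26) is disjoint → start new block.
[20, 22) overlaps/touches [19, 26) → extend to [19, 26).
[21, 24) overlaps/touches [19, 26) → extend to [19, 26).
[23, 25) overlaps/touches [19, 26) → extend to [19, 26).

[0, 4) ∪ [6, 11) ∪ [14, 18) ∪ [19, 26)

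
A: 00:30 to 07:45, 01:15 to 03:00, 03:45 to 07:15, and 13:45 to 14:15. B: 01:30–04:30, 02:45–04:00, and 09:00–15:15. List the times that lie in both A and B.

01:30–04:30, 13:45–14:15

Merge the first list: 00:30–07:45, 13:45–14:15.
Merge the second list: 01:30–04:30, 09:00–15:15.
00:30–07:45 overlaps B on 01:30–04:30.
13:45–14:15 overlaps B on 13:45–14:15.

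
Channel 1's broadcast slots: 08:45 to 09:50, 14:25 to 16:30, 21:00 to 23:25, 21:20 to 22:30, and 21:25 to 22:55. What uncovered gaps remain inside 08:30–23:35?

The merged coverage is 08:45–09:50, 14:25–16:30, 21:00–23:25.
Complement within 08:30–23:35: 08:30–08:45, 09:50–14:25, 16:30–21:00, 23:25–23:35.

08:30–08:45, 09:50–14:25, 16:30–21:00, 23:25–23:35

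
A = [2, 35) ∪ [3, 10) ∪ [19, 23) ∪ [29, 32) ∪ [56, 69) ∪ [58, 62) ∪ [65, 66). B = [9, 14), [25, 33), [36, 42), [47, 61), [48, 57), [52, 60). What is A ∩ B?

A, merged: [2, 35), [56, 69).
B, merged: [9, 14), [25, 33), [36, 42), [47, 61).
[2, 35) meets the second set on [9, 14), [25, 33).
[56, 69) meets the second set on [56, 61).

[9, 14) ∪ [25, 33) ∪ [56, 61)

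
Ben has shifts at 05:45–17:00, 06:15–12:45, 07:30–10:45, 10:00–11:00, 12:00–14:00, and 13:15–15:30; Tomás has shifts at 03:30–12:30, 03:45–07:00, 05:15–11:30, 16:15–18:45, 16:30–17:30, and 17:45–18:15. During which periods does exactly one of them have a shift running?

03:30-05:45, 12:30-16:15, 17:00-18:45

First set merges to 05:45-17:00.
Second set merges to 03:30-12:30, 16:15-18:45.
A but not B: 12:30-16:15.
B but not A: 03:30-05:45, 17:00-18:45.
Combining gives A △ B.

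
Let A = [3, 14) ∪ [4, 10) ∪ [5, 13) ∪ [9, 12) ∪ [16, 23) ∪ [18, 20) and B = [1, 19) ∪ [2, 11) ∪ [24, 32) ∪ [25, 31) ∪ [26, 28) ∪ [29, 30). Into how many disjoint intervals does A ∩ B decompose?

A, merged: [3, 14), [16, 23).
B, merged: [1, 19), [24, 32).
A ∩ B = [3, 14), [16, 19).
That is 2 disjoint pieces.

2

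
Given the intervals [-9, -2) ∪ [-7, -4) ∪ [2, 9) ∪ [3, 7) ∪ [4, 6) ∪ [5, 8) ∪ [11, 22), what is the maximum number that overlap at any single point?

Walk the sorted start/end points keeping a running depth.
The depth first hits 4 at 5.

4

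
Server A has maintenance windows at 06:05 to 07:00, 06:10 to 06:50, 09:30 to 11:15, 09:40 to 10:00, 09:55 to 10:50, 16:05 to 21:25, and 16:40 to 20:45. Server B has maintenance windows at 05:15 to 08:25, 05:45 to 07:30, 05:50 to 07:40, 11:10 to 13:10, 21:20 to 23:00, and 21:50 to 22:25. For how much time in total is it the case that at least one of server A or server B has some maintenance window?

First set merges to 06:05-07:00, 09:30-11:15, 16:05-21:25.
Second set merges to 05:15-08:25, 11:10-13:10, 21:20-23:00.
A ∪ B = 05:15-08:25, 09:30-13:10, 16:05-23:00.
Total: 3 h 10 min + 3 h 40 min + 6 h 55 min = 13 h 45 min.

13 h 45 min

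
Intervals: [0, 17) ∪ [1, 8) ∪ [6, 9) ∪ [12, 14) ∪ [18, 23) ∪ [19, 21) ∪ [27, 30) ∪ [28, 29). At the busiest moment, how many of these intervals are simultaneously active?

Walk the sorted start/end points keeping a running depth.
The depth first hits 3 at 6.

3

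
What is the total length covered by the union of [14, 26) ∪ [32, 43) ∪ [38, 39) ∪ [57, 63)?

29

Merged: [14, 26), [32, 43), [57, 63).
Lengths: 12 + 11 + 6 = 29.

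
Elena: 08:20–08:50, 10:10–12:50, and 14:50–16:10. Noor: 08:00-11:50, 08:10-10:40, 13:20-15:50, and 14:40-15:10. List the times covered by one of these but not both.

08:00–08:20, 08:50–10:10, 11:50–12:50, 13:20–14:50, 15:50–16:10

B, merged: 08:00–11:50, 13:20–15:50.
Only in the first: 11:50–12:50, 15:50–16:10.
Only in the second: 08:00–08:20, 08:50–10:10, 13:20–14:50.
Together these are the periods covered by exactly one.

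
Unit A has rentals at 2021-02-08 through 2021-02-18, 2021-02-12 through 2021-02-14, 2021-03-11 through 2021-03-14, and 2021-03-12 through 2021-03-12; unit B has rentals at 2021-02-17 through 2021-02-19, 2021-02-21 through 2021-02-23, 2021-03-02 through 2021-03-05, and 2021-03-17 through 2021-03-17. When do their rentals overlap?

2021-02-17 through 2021-02-18

A, merged: 2021-02-08 through 2021-02-18, 2021-03-11 through 2021-03-14.
2021-02-08 through 2021-02-18 meets the second set on 2021-02-17 through 2021-02-18.
2021-03-11 through 2021-03-14: no overlap with the second set.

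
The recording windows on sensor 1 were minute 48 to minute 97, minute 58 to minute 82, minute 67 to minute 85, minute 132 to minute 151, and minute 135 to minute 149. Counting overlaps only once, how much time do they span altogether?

68 minutes

Merged: minute 48 to minute 97, minute 132 to minute 151.
Lengths: 49 minutes + 19 minutes = 68 minutes.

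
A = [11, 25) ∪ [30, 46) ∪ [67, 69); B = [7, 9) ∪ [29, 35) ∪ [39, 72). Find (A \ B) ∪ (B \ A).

A \ B = [11, 25), [35, 39).
B \ A = [7, 9), [29, 30), [46, 67), [69, 72).
Union of the two gives the symmetric difference.

[7, 9) ∪ [11, 25) ∪ [29, 30) ∪ [35, 39) ∪ [46, 67) ∪ [69, 72)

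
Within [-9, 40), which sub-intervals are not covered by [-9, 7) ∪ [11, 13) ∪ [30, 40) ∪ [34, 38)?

[7, 11) ∪ [13, 30)

Covered (merged): [-9, 7), [11, 13), [30, 40).
Uncovered inside [-9, 40): [7, 11), [13, 30).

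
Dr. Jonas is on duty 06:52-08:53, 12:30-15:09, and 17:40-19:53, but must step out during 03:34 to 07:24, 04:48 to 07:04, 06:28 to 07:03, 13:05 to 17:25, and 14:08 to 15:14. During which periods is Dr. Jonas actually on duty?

07:24–08:53, 12:30–13:05, 17:40–19:53

B, merged: 03:34–07:24, 13:05–17:25.
06:52–08:53 with B removed leaves 07:24–08:53.
12:30–15:09 with B removed leaves 12:30–13:05.
17:40–19:53 is untouched.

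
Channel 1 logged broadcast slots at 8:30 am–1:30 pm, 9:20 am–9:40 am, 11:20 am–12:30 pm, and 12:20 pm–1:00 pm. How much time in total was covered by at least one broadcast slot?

Merged: 8:30 am-1:30 pm.
Length: 5 h.

5 h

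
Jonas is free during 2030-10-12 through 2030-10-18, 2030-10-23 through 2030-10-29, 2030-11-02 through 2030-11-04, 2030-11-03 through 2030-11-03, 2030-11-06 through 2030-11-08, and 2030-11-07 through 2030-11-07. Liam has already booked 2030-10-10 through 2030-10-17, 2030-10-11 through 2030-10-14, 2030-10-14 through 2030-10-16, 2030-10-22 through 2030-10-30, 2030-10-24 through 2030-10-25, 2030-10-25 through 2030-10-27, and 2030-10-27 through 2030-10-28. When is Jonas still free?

2030-10-18 through 2030-10-18, 2030-11-02 through 2030-11-04, 2030-11-06 through 2030-11-08

Merge the first list: 2030-10-12 through 2030-10-18, 2030-10-23 through 2030-10-29, 2030-11-02 through 2030-11-04, 2030-11-06 through 2030-11-08.
Merge the second list: 2030-10-10 through 2030-10-17, 2030-10-22 through 2030-10-30.
2030-10-12 through 2030-10-18 with B removed leaves 2030-10-18 through 2030-10-18.
2030-10-23 through 2030-10-29 lies entirely inside B → drops out.
2030-11-02 through 2030-11-04 is untouched.
2030-11-06 through 2030-11-08 is untouched.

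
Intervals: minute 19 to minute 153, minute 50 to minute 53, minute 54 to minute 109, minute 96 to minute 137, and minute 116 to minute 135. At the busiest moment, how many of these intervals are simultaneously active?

At minute 96, 3 of the intervals are simultaneously active.
No point has more.

3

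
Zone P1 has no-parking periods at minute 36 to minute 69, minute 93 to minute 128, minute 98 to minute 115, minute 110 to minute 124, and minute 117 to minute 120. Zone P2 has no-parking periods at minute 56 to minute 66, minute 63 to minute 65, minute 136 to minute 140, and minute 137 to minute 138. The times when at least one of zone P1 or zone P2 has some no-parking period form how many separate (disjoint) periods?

Merge the first list: minute 36 to minute 69, minute 93 to minute 128.
Merge the second list: minute 56 to minute 66, minute 136 to minute 140.
A ∪ B = minute 36 to minute 69, minute 93 to minute 128, minute 136 to minute 140.
That is 3 disjoint pieces.

3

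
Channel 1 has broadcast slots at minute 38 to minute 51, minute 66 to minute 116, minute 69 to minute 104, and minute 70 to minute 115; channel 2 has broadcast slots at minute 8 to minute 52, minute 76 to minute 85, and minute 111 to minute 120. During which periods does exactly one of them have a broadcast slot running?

minute 8 to minute 38, minute 51 to minute 52, minute 66 to minute 76, minute 85 to minute 111, minute 116 to minute 120

A, merged: minute 38 to minute 51, minute 66 to minute 116.
A \ B = minute 66 to minute 76, minute 85 to minute 111.
B \ A = minute 8 to minute 38, minute 51 to minute 52, minute 116 to minute 120.
Union of the two gives the symmetric difference.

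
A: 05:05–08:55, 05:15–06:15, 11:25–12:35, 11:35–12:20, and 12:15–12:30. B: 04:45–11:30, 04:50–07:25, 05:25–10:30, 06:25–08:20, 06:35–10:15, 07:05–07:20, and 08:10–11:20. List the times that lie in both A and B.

05:05–08:55, 11:25–11:30

A, merged: 05:05–08:55, 11:25–12:35.
B, merged: 04:45–11:30.
05:05–08:55 ∩ B → 05:05–08:55.
11:25–12:35 ∩ B → 11:25–11:30.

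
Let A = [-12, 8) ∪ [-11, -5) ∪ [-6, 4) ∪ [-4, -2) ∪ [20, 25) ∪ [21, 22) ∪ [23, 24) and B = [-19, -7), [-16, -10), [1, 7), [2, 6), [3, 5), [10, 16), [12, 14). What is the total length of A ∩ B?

First set merges to [-12, 8), [20, 25).
Second set merges to [-19, -7), [1, 7), [10, 16).
A ∩ B = [-12, -7), [1, 7).
Total: 5 + 6 = 11.

11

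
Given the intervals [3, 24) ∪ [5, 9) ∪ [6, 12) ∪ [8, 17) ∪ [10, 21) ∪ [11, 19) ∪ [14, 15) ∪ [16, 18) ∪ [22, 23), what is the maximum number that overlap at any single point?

At 11, 5 of the intervals are simultaneously active.
No point has more.

5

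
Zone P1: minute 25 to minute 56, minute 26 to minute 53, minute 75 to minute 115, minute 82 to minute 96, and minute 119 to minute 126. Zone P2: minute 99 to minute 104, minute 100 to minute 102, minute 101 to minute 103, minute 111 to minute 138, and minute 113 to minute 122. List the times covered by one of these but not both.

A, merged: minute 25 to minute 56, minute 75 to minute 115, minute 119 to minute 126.
B, merged: minute 99 to minute 104, minute 111 to minute 138.
A but not B: minute 25 to minute 56, minute 75 to minute 99, minute 104 to minute 111.
B but not A: minute 115 to minute 119, minute 126 to minute 138.
Combining gives A △ B.

minute 25 to minute 56, minute 75 to minute 99, minute 104 to minute 111, minute 115 to minute 119, minute 126 to minute 138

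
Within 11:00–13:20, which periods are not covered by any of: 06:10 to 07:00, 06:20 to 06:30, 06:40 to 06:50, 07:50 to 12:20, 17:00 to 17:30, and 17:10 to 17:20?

Covered (merged): 06:10-07:00, 07:50-12:20, 17:00-17:30.
Complement within 11:00-13:20: 12:20-13:20.

12:20-13:20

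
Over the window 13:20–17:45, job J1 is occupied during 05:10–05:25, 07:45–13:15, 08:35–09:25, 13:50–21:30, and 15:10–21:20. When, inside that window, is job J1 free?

13:20–13:50

The merged coverage is 05:10–05:25, 07:45–13:15, 13:50–21:30.
Complement within 13:20–17:45: 13:20–13:50.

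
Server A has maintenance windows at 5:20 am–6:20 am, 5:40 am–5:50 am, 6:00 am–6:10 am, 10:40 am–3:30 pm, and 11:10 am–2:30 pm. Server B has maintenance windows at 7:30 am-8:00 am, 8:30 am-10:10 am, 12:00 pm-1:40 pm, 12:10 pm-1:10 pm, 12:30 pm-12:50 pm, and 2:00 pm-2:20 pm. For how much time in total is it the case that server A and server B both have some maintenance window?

2 h

A, merged: 5:20 am–6:20 am, 10:40 am–3:30 pm.
B, merged: 7:30 am–8:00 am, 8:30 am–10:10 am, 12:00 pm–1:40 pm, 2:00 pm–2:20 pm.
A ∩ B = 12:00 pm–1:40 pm, 2:00 pm–2:20 pm.
Total: 1 h 40 min + 20 min = 2 h.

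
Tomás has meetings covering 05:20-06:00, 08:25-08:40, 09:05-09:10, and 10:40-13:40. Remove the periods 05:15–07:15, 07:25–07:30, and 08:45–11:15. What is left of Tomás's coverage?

05:20–06:00: entirely removed.
08:25–08:40: nothing removed.
09:05–09:10: entirely removed.
10:40–13:40 \ B = 11:15–13:40.

08:25–08:40, 11:15–13:40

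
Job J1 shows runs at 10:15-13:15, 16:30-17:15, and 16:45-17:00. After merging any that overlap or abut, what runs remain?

16:30–17:15 is disjoint → start new block.
16:45–17:00 overlaps/touches 16:30–17:15 → extend to 16:30–17:15.

10:15–13:15, 16:30–17:15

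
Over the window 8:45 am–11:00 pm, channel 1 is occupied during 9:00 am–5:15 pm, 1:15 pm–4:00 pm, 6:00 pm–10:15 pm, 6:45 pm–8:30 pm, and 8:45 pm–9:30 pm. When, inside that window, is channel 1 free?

Covered (merged): 9:00 am–5:15 pm, 6:00 pm–10:15 pm.
Gaps within 8:45 am–11:00 pm: 8:45 am–9:00 am, 5:15 pm–6:00 pm, 10:15 pm–11:00 pm.

8:45 am–9:00 am, 5:15 pm–6:00 pm, 10:15 pm–11:00 pm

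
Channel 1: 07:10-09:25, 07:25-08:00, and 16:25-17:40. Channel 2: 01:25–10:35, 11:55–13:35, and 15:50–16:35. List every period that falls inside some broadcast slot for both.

07:10-09:25, 16:25-16:35

First set merges to 07:10-09:25, 16:25-17:40.
07:10-09:25 overlaps B on 07:10-09:25.
16:25-17:40 overlaps B on 16:25-16:35.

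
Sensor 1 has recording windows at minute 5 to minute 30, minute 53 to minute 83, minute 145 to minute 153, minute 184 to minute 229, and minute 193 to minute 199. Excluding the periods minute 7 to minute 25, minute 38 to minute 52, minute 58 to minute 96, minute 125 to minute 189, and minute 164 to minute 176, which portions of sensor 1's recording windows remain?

minute 5 to minute 7, minute 25 to minute 30, minute 53 to minute 58, minute 189 to minute 229

A, merged: minute 5 to minute 30, minute 53 to minute 83, minute 145 to minute 153, minute 184 to minute 229.
B, merged: minute 7 to minute 25, minute 38 to minute 52, minute 58 to minute 96, minute 125 to minute 189.
minute 5 to minute 30 with B removed leaves minute 5 to minute 7, minute 25 to minute 30.
minute 53 to minute 83 with B removed leaves minute 53 to minute 58.
minute 145 to minute 153 lies entirely inside B → drops out.
minute 184 to minute 229 with B removed leaves minute 189 to minute 229.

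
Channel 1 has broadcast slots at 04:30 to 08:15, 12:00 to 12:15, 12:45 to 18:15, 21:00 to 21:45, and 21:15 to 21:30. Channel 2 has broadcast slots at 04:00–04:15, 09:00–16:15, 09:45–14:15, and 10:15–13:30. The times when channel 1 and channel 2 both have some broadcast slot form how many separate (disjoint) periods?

2

First set merges to 04:30–08:15, 12:00–12:15, 12:45–18:15, 21:00–21:45.
Second set merges to 04:00–04:15, 09:00–16:15.
A ∩ B = 12:00–12:15, 12:45–16:15.
That is 2 disjoint pieces.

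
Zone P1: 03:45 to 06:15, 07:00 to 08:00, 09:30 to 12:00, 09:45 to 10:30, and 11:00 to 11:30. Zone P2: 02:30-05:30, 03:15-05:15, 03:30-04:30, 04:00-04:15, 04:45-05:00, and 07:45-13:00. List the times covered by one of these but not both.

02:30-03:45, 05:30-06:15, 07:00-07:45, 08:00-09:30, 12:00-13:00

A, merged: 03:45-06:15, 07:00-08:00, 09:30-12:00.
B, merged: 02:30-05:30, 07:45-13:00.
A but not B: 05:30-06:15, 07:00-07:45.
B but not A: 02:30-03:45, 08:00-09:30, 12:00-13:00.
Combining gives A △ B.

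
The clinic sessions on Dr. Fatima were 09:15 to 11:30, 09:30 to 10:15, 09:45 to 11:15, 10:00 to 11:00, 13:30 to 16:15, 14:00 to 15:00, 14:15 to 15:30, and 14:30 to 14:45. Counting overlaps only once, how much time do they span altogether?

5 h

Merged: 09:15–11:30, 13:30–16:15.
Lengths: 2 h 15 min + 2 h 45 min = 5 h.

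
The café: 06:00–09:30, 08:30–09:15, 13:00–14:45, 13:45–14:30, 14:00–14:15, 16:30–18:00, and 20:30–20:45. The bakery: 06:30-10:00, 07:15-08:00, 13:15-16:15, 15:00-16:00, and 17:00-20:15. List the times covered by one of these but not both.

First set merges to 06:00–09:30, 13:00–14:45, 16:30–18:00, 20:30–20:45.
Second set merges to 06:30–10:00, 13:15–16:15, 17:00–20:15.
A \ B = 06:00–06:30, 13:00–13:15, 16:30–17:00, 20:30–20:45.
B \ A = 09:30–10:00, 14:45–16:15, 18:00–20:15.
Union of the two gives the symmetric difference.

06:00–06:30, 09:30–10:00, 13:00–13:15, 14:45–16:15, 16:30–17:00, 18:00–20:15, 20:30–20:45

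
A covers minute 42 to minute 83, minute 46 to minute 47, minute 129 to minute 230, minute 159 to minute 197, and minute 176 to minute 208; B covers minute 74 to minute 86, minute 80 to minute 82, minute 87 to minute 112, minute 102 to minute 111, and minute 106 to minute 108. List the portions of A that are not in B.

Merge the first list: minute 42 to minute 83, minute 129 to minute 230.
Merge the second list: minute 74 to minute 86, minute 87 to minute 112.
minute 42 to minute 83 with B removed leaves minute 42 to minute 74.
minute 129 to minute 230 is untouched.

minute 42 to minute 74, minute 129 to minute 230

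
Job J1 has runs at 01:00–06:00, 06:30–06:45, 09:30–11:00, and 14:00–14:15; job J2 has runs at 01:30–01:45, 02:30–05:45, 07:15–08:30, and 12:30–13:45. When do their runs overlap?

01:30–01:45, 02:30–05:45

01:00–06:00 overlaps B on 01:30–01:45, 02:30–05:45.
06:30–06:45 falls entirely outside B.
09:30–11:00 falls entirely outside B.
14:00–14:15 falls entirely outside B.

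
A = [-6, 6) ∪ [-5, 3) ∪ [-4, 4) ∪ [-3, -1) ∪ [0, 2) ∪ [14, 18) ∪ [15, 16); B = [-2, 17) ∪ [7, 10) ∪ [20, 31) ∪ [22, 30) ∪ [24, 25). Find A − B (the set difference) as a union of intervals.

[-6, -2) ∪ [17, 18)

A, merged: [-6, 6), [14, 18).
B, merged: [-2, 17), [20, 31).
[-6, 6) minus B → [-6, -2).
[14, 18) minus B → [17, 18).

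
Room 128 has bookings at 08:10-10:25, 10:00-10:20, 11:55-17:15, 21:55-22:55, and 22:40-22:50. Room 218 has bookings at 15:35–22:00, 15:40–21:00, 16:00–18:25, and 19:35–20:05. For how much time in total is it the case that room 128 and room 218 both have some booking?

1 h 45 min

Merge the first list: 08:10–10:25, 11:55–17:15, 21:55–22:55.
Merge the second list: 15:35–22:00.
A ∩ B = 15:35–17:15, 21:55–22:00.
Total: 1 h 40 min + 5 min = 1 h 45 min.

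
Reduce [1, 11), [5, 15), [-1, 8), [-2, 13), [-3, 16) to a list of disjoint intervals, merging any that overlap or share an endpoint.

Sort by start: [-3, 16), [-2, 13), [-1, 8), [1, 11), [5, 15).
[-2, 13) overlaps/touches [-3, 16) → extend to [-3, 16).
[-1, 8) overlaps/touches [-3, 16) → extend to [-3, 16).
[1, 11) overlaps/touches [-3, 16) → extend to [-3, 16).
[5, 15) overlaps/touches [-3, 16) → extend to [-3, 16).

[-3, 16)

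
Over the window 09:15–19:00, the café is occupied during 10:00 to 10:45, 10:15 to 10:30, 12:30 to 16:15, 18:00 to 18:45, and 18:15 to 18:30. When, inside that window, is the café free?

Covered (merged): 10:00–10:45, 12:30–16:15, 18:00–18:45.
Complement within 09:15–19:00: 09:15–10:00, 10:45–12:30, 16:15–18:00, 18:45–19:00.

09:15–10:00, 10:45–12:30, 16:15–18:00, 18:45–19:00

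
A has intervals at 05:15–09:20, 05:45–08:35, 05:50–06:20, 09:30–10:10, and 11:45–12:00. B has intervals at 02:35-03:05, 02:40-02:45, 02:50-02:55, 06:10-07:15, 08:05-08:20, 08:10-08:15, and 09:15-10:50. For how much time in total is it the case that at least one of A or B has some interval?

First set merges to 05:15-09:20, 09:30-10:10, 11:45-12:00.
Second set merges to 02:35-03:05, 06:10-07:15, 08:05-08:20, 09:15-10:50.
A ∪ B = 02:35-03:05, 05:15-10:50, 11:45-12:00.
Total: 30 min + 5 h 35 min + 15 min = 6 h 20 min.

6 h 20 min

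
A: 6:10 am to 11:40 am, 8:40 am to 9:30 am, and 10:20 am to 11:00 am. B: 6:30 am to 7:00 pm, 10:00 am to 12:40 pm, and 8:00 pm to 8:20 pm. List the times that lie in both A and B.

Merge the first list: 6:10 am-11:40 am.
Merge the second list: 6:30 am-7:00 pm, 8:00 pm-8:20 pm.
6:10 am-11:40 am ∩ B → 6:30 am-11:40 am.

6:30 am-11:40 am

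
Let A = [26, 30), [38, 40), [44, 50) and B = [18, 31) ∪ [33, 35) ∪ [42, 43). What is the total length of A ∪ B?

A ∪ B = [18, 31), [33, 35), [38, 40), [42, 43), [44, 50).
Total: 13 + 2 + 2 + 1 + 6 = 24.

24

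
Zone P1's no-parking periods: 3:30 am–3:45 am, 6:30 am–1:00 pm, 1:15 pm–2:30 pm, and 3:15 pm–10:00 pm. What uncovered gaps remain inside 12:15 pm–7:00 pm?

1:00 pm–1:15 pm, 2:30 pm–3:15 pm

Covered (merged): 3:30 am–3:45 am, 6:30 am–1:00 pm, 1:15 pm–2:30 pm, 3:15 pm–10:00 pm.
Gaps within 12:15 pm–7:00 pm: 1:00 pm–1:15 pm, 2:30 pm–3:15 pm.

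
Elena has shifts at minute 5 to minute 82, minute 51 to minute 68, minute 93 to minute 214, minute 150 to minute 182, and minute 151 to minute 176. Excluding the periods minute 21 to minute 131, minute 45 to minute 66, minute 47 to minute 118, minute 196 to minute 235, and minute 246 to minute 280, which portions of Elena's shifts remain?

minute 5 to minute 21, minute 131 to minute 196

Merge the first list: minute 5 to minute 82, minute 93 to minute 214.
Merge the second list: minute 21 to minute 131, minute 196 to minute 235, minute 246 to minute 280.
minute 5 to minute 82 minus B → minute 5 to minute 21.
minute 93 to minute 214 minus B → minute 131 to minute 196.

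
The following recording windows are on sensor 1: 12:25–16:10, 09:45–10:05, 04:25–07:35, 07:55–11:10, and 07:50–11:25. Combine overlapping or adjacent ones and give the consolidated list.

04:25–07:35, 07:50–11:25, 12:25–16:10

Sort by start: 04:25–07:35, 07:50–11:25, 07:55–11:10, 09:45–10:05, 12:25–16:10.
07:50–11:25 is disjoint → start new block.
07:55–11:10 overlaps/touches 07:50–11:25 → extend to 07:50–11:25.
09:45–10:05 overlaps/touches 07:50–11:25 → extend to 07:50–11:25.
12:25–16:10 is disjoint → start new block.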